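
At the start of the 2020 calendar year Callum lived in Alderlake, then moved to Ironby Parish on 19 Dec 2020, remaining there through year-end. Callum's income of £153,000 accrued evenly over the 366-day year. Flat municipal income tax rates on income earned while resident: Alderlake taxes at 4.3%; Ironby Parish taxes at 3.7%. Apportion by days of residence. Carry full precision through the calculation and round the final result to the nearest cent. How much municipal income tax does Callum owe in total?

Alderlake, 1 Jan – 18 Dec 2020: 353 days → £153,000 × 4.3% × 353/366 = £6,345.3197
Ironby Parish, 19 Dec – 31 Dec 2020: 13 days → £153,000 × 3.7% × 13/366 = £201.0738
Total = £6,546.3934

£6,546.39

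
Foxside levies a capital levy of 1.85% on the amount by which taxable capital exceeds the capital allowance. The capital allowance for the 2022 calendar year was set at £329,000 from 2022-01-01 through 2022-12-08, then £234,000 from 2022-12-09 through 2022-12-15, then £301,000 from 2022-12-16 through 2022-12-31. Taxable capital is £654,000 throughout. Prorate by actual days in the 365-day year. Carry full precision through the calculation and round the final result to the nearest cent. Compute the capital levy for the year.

£6,068.91

2022-01-01 to 2022-12-08: 342 days, exemption £329,000 → (£654,000 − £329,000) × 1.85% × 342/365 = £5,633.6301
2022-12-09 to 2022-12-15: 7 days, exemption £234,000 → (£654,000 − £234,000) × 1.85% × 7/365 = £149.0137
2022-12-16 to 2022-12-31: 16 days, exemption £301,000 → (£654,000 − £301,000) × 1.85% × 16/365 = £286.2685
Total = £6,068.9123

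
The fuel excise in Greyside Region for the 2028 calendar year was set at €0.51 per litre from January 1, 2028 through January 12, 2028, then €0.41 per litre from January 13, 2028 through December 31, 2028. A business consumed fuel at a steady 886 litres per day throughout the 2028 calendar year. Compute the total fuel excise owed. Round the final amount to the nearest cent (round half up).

January 1 – January 12, 2028: 12 days × 886 litres/day = 10,632 litres at €0.51/litre → €5,422.32
January 13 – December 31, 2028: 354 days × 886 litres/day = 313,644 litres at €0.41/litre → €128,594.04

€134,016.36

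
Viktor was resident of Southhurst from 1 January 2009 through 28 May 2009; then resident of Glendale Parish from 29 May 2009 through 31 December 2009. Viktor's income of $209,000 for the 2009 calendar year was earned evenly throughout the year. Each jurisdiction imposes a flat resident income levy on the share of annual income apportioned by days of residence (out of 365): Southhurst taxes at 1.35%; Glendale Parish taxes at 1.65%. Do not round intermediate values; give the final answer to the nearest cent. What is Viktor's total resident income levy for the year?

Southhurst, 1 January – 28 May 2009: 148 days → $209,000 × 1.35% × 148/365 = $1,144.0603
Glendale Parish, 29 May – 31 December 2009: 217 days → $209,000 × 1.65% × 217/365 = $2,050.2041
Total = $3,194.2644

$3,194.26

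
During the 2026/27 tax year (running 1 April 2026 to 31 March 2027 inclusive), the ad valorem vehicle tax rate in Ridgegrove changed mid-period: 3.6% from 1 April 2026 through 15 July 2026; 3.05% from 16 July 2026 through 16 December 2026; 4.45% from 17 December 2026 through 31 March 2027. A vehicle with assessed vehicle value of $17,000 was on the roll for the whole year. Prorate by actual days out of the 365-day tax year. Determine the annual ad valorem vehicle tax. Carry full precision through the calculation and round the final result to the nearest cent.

$614.12

1 April – 15 July 2026: 106 days at 3.6% → $17,000 × 3.6% × 106/365 = $177.7315
16 July – 16 December 2026: 154 days at 3.05% → $17,000 × 3.05% × 154/365 = $218.7644
17 December 2026 – 31 March 2027: 105 days at 4.45% → $17,000 × 4.45% × 105/365 = $217.6233
Total = $614.1192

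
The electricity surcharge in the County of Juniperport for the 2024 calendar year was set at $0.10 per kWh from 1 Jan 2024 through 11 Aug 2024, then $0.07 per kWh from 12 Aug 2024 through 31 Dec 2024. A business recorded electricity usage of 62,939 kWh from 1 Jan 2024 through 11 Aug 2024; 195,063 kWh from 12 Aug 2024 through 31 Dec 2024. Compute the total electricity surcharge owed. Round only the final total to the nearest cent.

$19,948.31

1 Jan – 11 Aug 2024: 62,939 kWh at $0.10/kWh → $6,293.90
12 Aug – 31 Dec 2024: 195,063 kWh at $0.07/kWh → $13,654.41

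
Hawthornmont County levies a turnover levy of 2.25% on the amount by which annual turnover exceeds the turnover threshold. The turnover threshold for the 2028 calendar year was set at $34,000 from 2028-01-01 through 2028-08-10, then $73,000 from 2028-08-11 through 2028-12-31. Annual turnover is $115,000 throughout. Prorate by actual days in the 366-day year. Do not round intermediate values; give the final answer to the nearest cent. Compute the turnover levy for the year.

$1,479.65

2028-01-01 to 2028-08-10: 223 days, exemption $34,000 → ($115,000 − $34,000) × 2.25% × 223/366 = $1,110.4303
2028-08-11 to 2028-12-31: 143 days, exemption $73,000 → ($115,000 − $73,000) × 2.25% × 143/366 = $369.2213
Total = $1,479.6516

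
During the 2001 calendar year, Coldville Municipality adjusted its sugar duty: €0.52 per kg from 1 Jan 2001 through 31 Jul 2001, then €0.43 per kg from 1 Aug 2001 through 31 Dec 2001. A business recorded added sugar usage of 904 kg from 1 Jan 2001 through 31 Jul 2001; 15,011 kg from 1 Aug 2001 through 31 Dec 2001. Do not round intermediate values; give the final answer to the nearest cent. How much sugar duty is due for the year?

1 Jan – 31 Jul 2001: 904 kg at €0.52/kg → €470.08
1 Aug – 31 Dec 2001: 15,011 kg at €0.43/kg → €6,454.73

€6,924.81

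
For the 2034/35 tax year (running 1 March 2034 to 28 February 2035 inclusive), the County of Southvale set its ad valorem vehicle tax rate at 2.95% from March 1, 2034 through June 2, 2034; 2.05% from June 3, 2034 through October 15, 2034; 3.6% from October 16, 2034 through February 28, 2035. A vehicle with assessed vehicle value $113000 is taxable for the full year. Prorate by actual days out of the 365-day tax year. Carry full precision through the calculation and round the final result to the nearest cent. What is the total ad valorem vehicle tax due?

March 1 – June 2, 2034: 94 days at 2.95% → $113000 × 2.95% × 94/365 = $858.4904
June 3 – October 15, 2034: 135 days at 2.05% → $113000 × 2.05% × 135/365 = $856.7877
October 16, 2034 – February 28, 2035: 136 days at 3.6% → $113000 × 3.6% × 136/365 = $1515.7479
Total = $3231.0260

$3231.03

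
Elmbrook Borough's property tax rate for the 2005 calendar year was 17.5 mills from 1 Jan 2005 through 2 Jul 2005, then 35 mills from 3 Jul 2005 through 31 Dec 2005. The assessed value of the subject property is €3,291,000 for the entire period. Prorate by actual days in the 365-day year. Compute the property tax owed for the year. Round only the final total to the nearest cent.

1 Jan – 2 Jul 2005: 183 days at 17.5 mills → €3,291,000 × 1.75% × 183/365 = €28,875.1438
3 Jul – 31 Dec 2005: 182 days at 35 mills → €3,291,000 × 3.5% × 182/365 = €57,434.7123
Total = €86,309.8562

€86,309.86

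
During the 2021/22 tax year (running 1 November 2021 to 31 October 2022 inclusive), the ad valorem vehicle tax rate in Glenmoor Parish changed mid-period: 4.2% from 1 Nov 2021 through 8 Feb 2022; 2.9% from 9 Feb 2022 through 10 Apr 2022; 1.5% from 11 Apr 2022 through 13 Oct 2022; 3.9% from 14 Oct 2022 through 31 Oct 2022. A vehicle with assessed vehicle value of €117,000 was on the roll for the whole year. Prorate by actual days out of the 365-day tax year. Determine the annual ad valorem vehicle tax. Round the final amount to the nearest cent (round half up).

€3,032.70

1 Nov 2021 – 8 Feb 2022: 100 days at 4.2% → €117,000 × 4.2% × 100/365 = €1,346.3014
9 Feb – 10 Apr 2022: 61 days at 2.9% → €117,000 × 2.9% × 61/365 = €567.0493
11 Apr – 13 Oct 2022: 186 days at 1.5% → €117,000 × 1.5% × 186/365 = €894.3288
14 Oct – 31 Oct 2022: 18 days at 3.9% → €117,000 × 3.9% × 18/365 = €225.0247
Total = €3,032.7041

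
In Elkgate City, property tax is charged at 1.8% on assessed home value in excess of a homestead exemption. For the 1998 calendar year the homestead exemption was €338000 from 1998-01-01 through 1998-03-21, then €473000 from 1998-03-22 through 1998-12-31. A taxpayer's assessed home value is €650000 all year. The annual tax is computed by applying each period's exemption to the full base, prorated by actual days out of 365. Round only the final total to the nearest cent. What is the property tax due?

€3718.60

1998-01-01 to 1998-03-21: 80 days, exemption €338000 → (€650000 − €338000) × 1.8% × 80/365 = €1230.9041
1998-03-22 to 1998-12-31: 285 days, exemption €473000 → (€650000 − €473000) × 1.8% × 285/365 = €2487.6986
Total = €3718.6027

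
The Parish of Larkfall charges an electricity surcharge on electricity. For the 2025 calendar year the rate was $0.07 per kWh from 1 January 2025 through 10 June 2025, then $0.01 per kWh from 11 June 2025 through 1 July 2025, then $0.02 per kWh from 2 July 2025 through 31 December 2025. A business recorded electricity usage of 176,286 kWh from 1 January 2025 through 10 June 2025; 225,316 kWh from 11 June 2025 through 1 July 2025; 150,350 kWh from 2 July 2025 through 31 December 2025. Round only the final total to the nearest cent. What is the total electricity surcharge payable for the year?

$17,600.18

1 January – 10 June 2025: 176,286 kWh at $0.07/kWh → $12,340.02
11 June – 1 July 2025: 225,316 kWh at $0.01/kWh → $2,253.16
2 July – 31 December 2025: 150,350 kWh at $0.02/kWh → $3,007.00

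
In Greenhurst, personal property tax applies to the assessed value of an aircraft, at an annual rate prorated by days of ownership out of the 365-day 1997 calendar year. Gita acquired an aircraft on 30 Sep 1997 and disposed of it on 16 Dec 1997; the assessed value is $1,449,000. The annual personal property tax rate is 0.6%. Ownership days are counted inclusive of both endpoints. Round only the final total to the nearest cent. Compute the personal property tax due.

$1,857.90

Days held (30 Sep – 16 Dec 1997): 78 out of 365
Tax = $1,449,000 × 0.6% × 78/365 = $1,857.8959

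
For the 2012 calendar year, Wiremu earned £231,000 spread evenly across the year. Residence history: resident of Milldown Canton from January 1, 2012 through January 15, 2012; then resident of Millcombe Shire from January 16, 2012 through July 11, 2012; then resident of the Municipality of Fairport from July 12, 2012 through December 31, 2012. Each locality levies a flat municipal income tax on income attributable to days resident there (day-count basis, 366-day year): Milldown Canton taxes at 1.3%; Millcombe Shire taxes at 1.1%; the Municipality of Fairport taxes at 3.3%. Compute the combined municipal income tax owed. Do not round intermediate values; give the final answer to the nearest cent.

£4,962.08

Milldown Canton, January 1 – January 15, 2012: 15 days → £231,000 × 1.3% × 15/366 = £123.0738
Millcombe Shire, January 16 – July 11, 2012: 178 days → £231,000 × 1.1% × 178/366 = £1,235.7869
The Municipality of Fairport, July 12 – December 31, 2012: 173 days → £231,000 × 3.3% × 173/366 = £3,603.2213
Total = £4,962.0820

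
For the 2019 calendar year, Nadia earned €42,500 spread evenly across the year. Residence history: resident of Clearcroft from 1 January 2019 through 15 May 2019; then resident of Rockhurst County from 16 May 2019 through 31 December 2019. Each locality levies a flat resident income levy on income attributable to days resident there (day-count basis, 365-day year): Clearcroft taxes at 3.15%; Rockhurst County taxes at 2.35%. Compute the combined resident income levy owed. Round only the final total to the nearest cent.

€1,124.50

Clearcroft, 1 January – 15 May 2019: 135 days → €42,500 × 3.15% × 135/365 = €495.1541
Rockhurst County, 16 May – 31 December 2019: 230 days → €42,500 × 2.35% × 230/365 = €629.3493
Total = €1,124.5034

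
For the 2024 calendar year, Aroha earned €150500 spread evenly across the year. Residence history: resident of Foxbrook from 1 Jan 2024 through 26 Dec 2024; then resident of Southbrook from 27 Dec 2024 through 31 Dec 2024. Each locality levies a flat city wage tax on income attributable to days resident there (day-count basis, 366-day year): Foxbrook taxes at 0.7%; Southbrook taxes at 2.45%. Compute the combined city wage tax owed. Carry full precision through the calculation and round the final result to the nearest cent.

Foxbrook, 1 Jan – 26 Dec 2024: 361 days → €150500 × 0.7% × 361/366 = €1039.1079
Southbrook, 27 Dec – 31 Dec 2024: 5 days → €150500 × 2.45% × 5/366 = €50.3723
Total = €1089.4802

€1089.48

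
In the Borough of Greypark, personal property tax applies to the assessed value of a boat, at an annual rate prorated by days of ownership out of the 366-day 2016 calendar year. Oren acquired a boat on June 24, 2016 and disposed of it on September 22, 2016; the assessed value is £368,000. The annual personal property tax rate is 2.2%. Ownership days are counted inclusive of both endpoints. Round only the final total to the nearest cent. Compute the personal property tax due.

£2,012.94

Days held (June 24 – September 22, 2016): 91 out of 366
Tax = £368,000 × 2.2% × 91/366 = £2,012.9399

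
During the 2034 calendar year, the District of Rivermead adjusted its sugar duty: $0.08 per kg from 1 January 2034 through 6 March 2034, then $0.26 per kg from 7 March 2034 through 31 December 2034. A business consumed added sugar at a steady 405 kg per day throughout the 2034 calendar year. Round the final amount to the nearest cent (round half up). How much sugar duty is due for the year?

1 January – 6 March 2034: 65 days × 405 kg/day = 26,325 kg at $0.08/kg → $2,106.00
7 March – 31 December 2034: 300 days × 405 kg/day = 121,500 kg at $0.26/kg → $31,590.00

$33,696.00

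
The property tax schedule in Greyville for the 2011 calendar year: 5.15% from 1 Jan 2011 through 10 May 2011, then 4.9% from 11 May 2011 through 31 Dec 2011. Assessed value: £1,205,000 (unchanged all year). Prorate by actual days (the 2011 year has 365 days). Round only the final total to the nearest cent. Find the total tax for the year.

1 Jan – 10 May 2011: 130 days at 5.15% → £1,205,000 × 5.15% × 130/365 = £22,102.6712
11 May – 31 Dec 2011: 235 days at 4.9% → £1,205,000 × 4.9% × 235/365 = £38,015.2740
Total = £60,117.9452

£60,117.95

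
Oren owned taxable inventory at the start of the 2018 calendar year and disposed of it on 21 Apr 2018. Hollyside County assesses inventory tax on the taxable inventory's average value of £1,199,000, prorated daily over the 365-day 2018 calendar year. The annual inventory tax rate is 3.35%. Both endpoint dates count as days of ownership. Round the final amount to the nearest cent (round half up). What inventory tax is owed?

Days held (1 Jan – 21 Apr 2018): 111 out of 365
Tax = £1,199,000 × 3.35% × 111/365 = £12,215.0178

£12,215.02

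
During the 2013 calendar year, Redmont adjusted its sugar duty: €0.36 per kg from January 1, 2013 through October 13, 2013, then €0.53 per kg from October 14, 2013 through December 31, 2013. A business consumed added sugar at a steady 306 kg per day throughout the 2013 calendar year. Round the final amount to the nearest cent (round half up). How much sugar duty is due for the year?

January 1 – October 13, 2013: 286 days × 306 kg/day = 87,516 kg at €0.36/kg → €31,505.76
October 14 – December 31, 2013: 79 days × 306 kg/day = 24,174 kg at €0.53/kg → €12,812.22

€44,317.98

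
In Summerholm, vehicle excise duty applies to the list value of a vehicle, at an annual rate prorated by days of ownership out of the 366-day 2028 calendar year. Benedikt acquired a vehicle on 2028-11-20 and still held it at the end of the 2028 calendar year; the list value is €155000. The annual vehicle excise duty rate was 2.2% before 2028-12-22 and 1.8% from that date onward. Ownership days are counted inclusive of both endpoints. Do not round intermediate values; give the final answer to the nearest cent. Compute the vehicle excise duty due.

2028-11-20 to 2028-12-21: 32 days at 2.2% → €155000 × 2.2% × 32/366 = €298.1421
2028-12-22 to 2028-12-31: 10 days at 1.8% → €155000 × 1.8% × 10/366 = €76.2295
Total = €374.3716

€374.37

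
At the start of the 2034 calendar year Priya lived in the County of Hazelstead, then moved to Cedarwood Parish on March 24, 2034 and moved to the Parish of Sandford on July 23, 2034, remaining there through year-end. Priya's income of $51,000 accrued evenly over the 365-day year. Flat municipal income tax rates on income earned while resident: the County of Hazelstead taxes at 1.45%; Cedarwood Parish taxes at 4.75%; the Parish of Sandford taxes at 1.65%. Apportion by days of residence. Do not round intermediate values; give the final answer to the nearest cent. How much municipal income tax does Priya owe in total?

$1,342.70

The County of Hazelstead, January 1 – March 23, 2034: 82 days → $51,000 × 1.45% × 82/365 = $166.1342
Cedarwood Parish, March 24 – July 22, 2034: 121 days → $51,000 × 4.75% × 121/365 = $803.0753
The Parish of Sandford, July 23 – December 31, 2034: 162 days → $51,000 × 1.65% × 162/365 = $373.4877
Total = $1,342.6973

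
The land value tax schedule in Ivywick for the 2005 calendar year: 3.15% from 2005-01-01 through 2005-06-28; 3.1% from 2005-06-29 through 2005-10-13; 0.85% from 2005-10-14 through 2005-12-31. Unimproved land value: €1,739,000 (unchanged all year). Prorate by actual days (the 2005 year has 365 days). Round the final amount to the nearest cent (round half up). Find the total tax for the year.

€45,866.72

2005-01-01 to 2005-06-28: 179 days at 3.15% → €1,739,000 × 3.15% × 179/365 = €26,863.9767
2005-06-29 to 2005-10-13: 107 days at 3.1% → €1,739,000 × 3.1% × 107/365 = €15,803.4603
2005-10-14 to 2005-12-31: 79 days at 0.85% → €1,739,000 × 0.85% × 79/365 = €3,199.2836
Total = €45,866.7205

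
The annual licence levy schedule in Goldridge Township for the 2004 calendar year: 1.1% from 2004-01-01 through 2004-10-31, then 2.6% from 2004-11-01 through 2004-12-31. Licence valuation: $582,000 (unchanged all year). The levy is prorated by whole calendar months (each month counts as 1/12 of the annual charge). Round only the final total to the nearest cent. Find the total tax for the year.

2004-01-01 to 2004-10-31: 10 months at 1.1% → $582,000 × 1.1% × 10/12 = $5,335.0000
2004-11-01 to 2004-12-31: 2 months at 2.6% → $582,000 × 2.6% × 2/12 = $2,522.0000
Total = $7,857.0000

$7,857.00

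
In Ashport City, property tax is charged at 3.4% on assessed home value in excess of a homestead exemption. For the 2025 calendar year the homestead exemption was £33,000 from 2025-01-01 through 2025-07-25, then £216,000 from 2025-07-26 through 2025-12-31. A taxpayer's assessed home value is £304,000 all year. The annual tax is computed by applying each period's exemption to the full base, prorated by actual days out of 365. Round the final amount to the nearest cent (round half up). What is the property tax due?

2025-01-01 to 2025-07-25: 206 days, exemption £33,000 → (£304,000 − £33,000) × 3.4% × 206/365 = £5,200.2301
2025-07-26 to 2025-12-31: 159 days, exemption £216,000 → (£304,000 − £216,000) × 3.4% × 159/365 = £1,303.3644
Total = £6,503.5945

£6,503.59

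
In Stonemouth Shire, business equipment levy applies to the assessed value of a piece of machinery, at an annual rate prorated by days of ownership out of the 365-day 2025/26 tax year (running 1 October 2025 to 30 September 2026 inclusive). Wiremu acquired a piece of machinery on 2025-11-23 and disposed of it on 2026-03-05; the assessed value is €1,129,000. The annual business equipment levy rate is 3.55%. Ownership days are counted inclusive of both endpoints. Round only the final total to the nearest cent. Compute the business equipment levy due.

Days held (2025-11-23 to 2026-03-05): 103 out of 365
Tax = €1,129,000 × 3.55% × 103/365 = €11,310.1055

€11,310.11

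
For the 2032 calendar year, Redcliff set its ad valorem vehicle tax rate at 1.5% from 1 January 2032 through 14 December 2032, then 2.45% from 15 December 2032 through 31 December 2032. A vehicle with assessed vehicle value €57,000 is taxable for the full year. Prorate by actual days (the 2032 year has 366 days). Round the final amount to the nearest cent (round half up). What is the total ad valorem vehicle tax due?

€880.15

1 January – 14 December 2032: 349 days at 1.5% → €57,000 × 1.5% × 349/366 = €815.2869
15 December – 31 December 2032: 17 days at 2.45% → €57,000 × 2.45% × 17/366 = €64.8648
Total = €880.1516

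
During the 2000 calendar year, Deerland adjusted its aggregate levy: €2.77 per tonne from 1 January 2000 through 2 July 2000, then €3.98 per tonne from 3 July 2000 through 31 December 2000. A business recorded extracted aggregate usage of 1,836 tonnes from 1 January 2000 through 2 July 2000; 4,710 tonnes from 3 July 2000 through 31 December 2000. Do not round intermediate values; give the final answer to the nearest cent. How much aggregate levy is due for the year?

€23,831.52

1 January – 2 July 2000: 1,836 tonnes at €2.77/tonne → €5,085.72
3 July – 31 December 2000: 4,710 tonnes at €3.98/tonne → €18,745.80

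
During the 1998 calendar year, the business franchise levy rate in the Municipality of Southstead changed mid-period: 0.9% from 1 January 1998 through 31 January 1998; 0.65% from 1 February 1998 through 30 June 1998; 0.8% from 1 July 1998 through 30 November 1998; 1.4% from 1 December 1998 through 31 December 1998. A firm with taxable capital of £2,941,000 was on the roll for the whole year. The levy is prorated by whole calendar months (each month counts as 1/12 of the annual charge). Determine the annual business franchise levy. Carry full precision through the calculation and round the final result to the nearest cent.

1 January – 31 January 1998: 1 month at 0.9% → £2,941,000 × 0.9% × 1/12 = £2,205.7500
1 February – 30 June 1998: 5 months at 0.65% → £2,941,000 × 0.65% × 5/12 = £7,965.2083
1 July – 30 November 1998: 5 months at 0.8% → £2,941,000 × 0.8% × 5/12 = £9,803.3333
1 December – 31 December 1998: 1 month at 1.4% → £2,941,000 × 1.4% × 1/12 = £3,431.1667
Total = £23,405.4583

£23,405.46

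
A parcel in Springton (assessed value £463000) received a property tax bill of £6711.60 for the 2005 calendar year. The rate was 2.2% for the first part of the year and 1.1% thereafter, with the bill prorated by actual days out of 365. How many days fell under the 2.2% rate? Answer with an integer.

Let d = days at the first rate; then 365 − d days at the second rate.
£463000 × [2.2%·d + 1.1%·(365−d)] / 365 = £6711.60
Solving gives d = 116, so the new rate took effect on 27 April 2005.

116 days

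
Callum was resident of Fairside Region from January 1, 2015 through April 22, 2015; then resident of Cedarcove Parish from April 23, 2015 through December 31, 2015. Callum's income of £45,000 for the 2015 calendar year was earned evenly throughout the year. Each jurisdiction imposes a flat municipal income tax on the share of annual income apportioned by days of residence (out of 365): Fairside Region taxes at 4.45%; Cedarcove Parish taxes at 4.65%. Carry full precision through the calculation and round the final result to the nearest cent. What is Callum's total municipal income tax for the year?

Fairside Region, January 1 – April 22, 2015: 112 days → £45,000 × 4.45% × 112/365 = £614.4658
Cedarcove Parish, April 23 – December 31, 2015: 253 days → £45,000 × 4.65% × 253/365 = £1,450.4178
Total = £2,064.8836

£2,064.88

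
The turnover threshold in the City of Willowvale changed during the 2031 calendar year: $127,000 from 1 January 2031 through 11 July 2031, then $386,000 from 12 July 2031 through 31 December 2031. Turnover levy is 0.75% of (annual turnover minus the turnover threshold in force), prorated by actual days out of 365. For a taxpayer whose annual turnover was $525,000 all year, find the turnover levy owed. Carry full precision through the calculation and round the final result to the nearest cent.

$2,064.31

1 January – 11 July 2031: 192 days, exemption $127,000 → ($525,000 − $127,000) × 0.75% × 192/365 = $1,570.1918
12 July – 31 December 2031: 173 days, exemption $386,000 → ($525,000 − $386,000) × 0.75% × 173/365 = $494.1164
Total = $2,064.3082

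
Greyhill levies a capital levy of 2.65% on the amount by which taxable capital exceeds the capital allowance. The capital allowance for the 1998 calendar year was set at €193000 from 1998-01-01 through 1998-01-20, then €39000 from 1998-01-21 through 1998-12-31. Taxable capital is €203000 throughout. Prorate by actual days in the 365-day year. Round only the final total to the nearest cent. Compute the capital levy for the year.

1998-01-01 to 1998-01-20: 20 days, exemption €193000 → (€203000 − €193000) × 2.65% × 20/365 = €14.5205
1998-01-21 to 1998-12-31: 345 days, exemption €39000 → (€203000 − €39000) × 2.65% × 345/365 = €4107.8630
Total = €4122.3836

€4122.38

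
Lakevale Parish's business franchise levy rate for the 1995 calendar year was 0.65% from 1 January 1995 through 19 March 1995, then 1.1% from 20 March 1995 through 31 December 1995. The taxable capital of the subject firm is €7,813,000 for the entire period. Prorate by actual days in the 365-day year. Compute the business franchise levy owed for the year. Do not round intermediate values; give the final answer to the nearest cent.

€78,429.68

1 January – 19 March 1995: 78 days at 0.65% → €7,813,000 × 0.65% × 78/365 = €10,852.5781
20 March – 31 December 1995: 287 days at 1.1% → €7,813,000 × 1.1% × 287/365 = €67,577.0986
Total = €78,429.6767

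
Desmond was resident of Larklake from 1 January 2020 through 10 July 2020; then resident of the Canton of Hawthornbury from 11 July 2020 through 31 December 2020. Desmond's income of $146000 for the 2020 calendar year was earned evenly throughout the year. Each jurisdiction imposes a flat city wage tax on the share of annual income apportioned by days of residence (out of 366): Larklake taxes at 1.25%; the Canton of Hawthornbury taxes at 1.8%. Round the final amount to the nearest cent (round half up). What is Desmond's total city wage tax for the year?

Larklake, 1 January – 10 July 2020: 192 days → $146000 × 1.25% × 192/366 = $957.3770
The Canton of Hawthornbury, 11 July – 31 December 2020: 174 days → $146000 × 1.8% × 174/366 = $1249.3770
Total = $2206.7541

$2206.75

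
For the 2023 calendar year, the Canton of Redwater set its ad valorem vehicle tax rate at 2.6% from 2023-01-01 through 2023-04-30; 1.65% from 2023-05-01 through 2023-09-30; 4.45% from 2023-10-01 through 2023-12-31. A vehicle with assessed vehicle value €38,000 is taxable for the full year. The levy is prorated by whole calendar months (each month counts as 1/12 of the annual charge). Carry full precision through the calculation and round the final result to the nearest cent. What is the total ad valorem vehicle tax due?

€1,013.33

2023-01-01 to 2023-04-30: 4 months at 2.6% → €38,000 × 2.6% × 4/12 = €329.3333
2023-05-01 to 2023-09-30: 5 months at 1.65% → €38,000 × 1.65% × 5/12 = €261.2500
2023-10-01 to 2023-12-31: 3 months at 4.45% → €38,000 × 4.45% × 3/12 = €422.7500
Total = €1,013.3333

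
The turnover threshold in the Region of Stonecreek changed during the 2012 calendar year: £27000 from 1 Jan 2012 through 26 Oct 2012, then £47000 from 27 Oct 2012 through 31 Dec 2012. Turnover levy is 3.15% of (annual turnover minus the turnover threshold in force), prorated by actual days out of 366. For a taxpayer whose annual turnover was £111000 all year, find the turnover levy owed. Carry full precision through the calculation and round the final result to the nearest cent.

1 Jan – 26 Oct 2012: 300 days, exemption £27000 → (£111000 − £27000) × 3.15% × 300/366 = £2168.8525
27 Oct – 31 Dec 2012: 66 days, exemption £47000 → (£111000 − £47000) × 3.15% × 66/366 = £363.5410
Total = £2532.3934

£2532.39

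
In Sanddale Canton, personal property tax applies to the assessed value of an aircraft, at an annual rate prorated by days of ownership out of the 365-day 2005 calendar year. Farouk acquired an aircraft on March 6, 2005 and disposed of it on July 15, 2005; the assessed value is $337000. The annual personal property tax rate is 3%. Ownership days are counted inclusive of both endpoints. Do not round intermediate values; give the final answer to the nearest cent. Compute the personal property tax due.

Days held (March 6 – July 15, 2005): 132 out of 365
Tax = $337000 × 3% × 132/365 = $3656.2192

$3656.22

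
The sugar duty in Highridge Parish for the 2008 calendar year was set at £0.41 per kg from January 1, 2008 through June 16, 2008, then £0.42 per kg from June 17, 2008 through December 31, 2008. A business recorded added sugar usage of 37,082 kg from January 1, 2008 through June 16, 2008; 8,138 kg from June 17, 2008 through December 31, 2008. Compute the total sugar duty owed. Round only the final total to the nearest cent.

January 1 – June 16, 2008: 37,082 kg at £0.41/kg → £15203.62
June 17 – December 31, 2008: 8,138 kg at £0.42/kg → £3417.96

£18621.58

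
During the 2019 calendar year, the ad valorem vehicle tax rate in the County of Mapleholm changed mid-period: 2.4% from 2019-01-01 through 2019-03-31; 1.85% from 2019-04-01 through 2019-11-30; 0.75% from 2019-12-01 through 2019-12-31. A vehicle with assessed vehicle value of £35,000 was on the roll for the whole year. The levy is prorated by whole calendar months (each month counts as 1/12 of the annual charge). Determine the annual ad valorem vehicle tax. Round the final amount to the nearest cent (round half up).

2019-01-01 to 2019-03-31: 3 months at 2.4% → £35,000 × 2.4% × 3/12 = £210.0000
2019-04-01 to 2019-11-30: 8 months at 1.85% → £35,000 × 1.85% × 8/12 = £431.6667
2019-12-01 to 2019-12-31: 1 month at 0.75% → £35,000 × 0.75% × 1/12 = £21.8750
Total = £663.5417

£663.54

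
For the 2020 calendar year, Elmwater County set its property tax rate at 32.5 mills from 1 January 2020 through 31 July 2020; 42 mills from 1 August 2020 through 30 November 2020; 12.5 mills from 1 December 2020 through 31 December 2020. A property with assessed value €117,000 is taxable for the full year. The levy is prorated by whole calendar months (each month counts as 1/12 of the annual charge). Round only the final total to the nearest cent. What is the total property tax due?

1 January – 31 July 2020: 7 months at 32.5 mills → €117,000 × 3.25% × 7/12 = €2,218.1250
1 August – 30 November 2020: 4 months at 42 mills → €117,000 × 4.2% × 4/12 = €1,638.0000
1 December – 31 December 2020: 1 month at 12.5 mills → €117,000 × 1.25% × 1/12 = €121.8750
Total = €3,978.0000

€3,978.00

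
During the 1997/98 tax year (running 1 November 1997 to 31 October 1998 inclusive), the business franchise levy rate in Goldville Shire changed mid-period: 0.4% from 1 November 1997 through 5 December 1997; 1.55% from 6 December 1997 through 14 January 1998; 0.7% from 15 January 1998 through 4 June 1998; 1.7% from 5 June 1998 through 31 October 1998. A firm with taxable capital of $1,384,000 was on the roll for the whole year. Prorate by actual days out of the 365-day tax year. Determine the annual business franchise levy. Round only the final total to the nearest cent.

$16,228.82

1 November – 5 December 1997: 35 days at 0.4% → $1,384,000 × 0.4% × 35/365 = $530.8493
6 December 1997 – 14 January 1998: 40 days at 1.55% → $1,384,000 × 1.55% × 40/365 = $2,350.9041
15 January – 4 June 1998: 141 days at 0.7% → $1,384,000 × 0.7% × 141/365 = $3,742.4877
5 June – 31 October 1998: 149 days at 1.7% → $1,384,000 × 1.7% × 149/365 = $9,604.5808
Total = $16,228.8219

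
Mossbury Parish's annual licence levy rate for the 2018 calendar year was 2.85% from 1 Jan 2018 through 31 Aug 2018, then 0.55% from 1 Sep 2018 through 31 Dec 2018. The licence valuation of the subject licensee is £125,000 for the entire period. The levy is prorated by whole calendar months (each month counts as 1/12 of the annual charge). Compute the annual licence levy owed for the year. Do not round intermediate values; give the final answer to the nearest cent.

£2,604.17

1 Jan – 31 Aug 2018: 8 months at 2.85% → £125,000 × 2.85% × 8/12 = £2,375.0000
1 Sep – 31 Dec 2018: 4 months at 0.55% → £125,000 × 0.55% × 4/12 = £229.1667
Total = £2,604.1667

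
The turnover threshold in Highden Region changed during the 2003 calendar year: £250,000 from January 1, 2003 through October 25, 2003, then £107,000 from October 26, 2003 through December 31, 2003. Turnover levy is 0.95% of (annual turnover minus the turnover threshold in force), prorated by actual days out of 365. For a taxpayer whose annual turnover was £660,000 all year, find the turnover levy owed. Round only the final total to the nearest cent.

£4,144.37

January 1 – October 25, 2003: 298 days, exemption £250,000 → (£660,000 − £250,000) × 0.95% × 298/365 = £3,180.0274
October 26 – December 31, 2003: 67 days, exemption £107,000 → (£660,000 − £107,000) × 0.95% × 67/365 = £964.3411
Total = £4,144.3685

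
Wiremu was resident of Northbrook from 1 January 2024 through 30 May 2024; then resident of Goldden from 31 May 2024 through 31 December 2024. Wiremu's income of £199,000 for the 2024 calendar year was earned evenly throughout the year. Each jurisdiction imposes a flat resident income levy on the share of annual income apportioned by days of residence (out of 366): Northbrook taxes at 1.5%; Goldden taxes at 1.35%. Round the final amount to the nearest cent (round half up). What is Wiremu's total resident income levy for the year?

£2,809.65

Northbrook, 1 January – 30 May 2024: 151 days → £199,000 × 1.5% × 151/366 = £1,231.5164
Goldden, 31 May – 31 December 2024: 215 days → £199,000 × 1.35% × 215/366 = £1,578.1352
Total = £2,809.6516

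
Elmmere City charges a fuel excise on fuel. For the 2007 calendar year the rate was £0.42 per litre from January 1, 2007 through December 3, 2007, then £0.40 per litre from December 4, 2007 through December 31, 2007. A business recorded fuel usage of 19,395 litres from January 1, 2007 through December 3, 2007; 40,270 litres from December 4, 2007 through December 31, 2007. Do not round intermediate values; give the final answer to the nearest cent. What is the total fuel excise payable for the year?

£24,253.90

January 1 – December 3, 2007: 19,395 litres at £0.42/litre → £8,145.90
December 4 – December 31, 2007: 40,270 litres at £0.40/litre → £16,108.00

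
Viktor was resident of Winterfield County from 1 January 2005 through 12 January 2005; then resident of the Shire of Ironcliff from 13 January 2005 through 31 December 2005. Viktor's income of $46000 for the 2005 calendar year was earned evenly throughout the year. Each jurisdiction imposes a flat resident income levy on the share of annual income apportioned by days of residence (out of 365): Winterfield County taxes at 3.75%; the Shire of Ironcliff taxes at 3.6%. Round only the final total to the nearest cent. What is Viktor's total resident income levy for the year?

Winterfield County, 1 January – 12 January 2005: 12 days → $46000 × 3.75% × 12/365 = $56.7123
The Shire of Ironcliff, 13 January – 31 December 2005: 353 days → $46000 × 3.6% × 353/365 = $1601.5562
Total = $1658.2685

$1658.27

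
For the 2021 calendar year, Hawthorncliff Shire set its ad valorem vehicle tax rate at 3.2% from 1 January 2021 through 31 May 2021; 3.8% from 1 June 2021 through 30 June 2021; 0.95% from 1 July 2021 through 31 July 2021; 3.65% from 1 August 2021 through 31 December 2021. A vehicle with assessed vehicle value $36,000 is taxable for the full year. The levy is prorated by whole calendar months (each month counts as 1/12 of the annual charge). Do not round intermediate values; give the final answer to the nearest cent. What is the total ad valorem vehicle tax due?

$1,170.00

1 January – 31 May 2021: 5 months at 3.2% → $36,000 × 3.2% × 5/12 = $480.0000
1 June – 30 June 2021: 1 month at 3.8% → $36,000 × 3.8% × 1/12 = $114.0000
1 July – 31 July 2021: 1 month at 0.95% → $36,000 × 0.95% × 1/12 = $28.5000
1 August – 31 December 2021: 5 months at 3.65% → $36,000 × 3.65% × 5/12 = $547.5000
Total = $1,170.0000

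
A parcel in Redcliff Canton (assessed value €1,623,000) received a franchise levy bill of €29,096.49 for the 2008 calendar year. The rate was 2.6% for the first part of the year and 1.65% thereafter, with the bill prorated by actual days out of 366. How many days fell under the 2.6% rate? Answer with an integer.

55 days

Let d = days at the first rate; then 366 − d days at the second rate.
€1,623,000 × [2.6%·d + 1.65%·(366−d)] / 366 = €29,096.49
Solving gives d = 55, so the new rate took effect on 25 February 2008.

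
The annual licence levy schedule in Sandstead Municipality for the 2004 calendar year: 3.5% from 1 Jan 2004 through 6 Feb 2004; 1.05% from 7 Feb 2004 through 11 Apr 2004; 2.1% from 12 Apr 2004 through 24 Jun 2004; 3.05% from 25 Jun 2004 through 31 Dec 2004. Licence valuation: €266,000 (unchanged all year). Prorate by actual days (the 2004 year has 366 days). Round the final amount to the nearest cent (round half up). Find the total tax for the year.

€6,778.28

1 Jan – 6 Feb 2004: 37 days at 3.5% → €266,000 × 3.5% × 37/366 = €941.1749
7 Feb – 11 Apr 2004: 65 days at 1.05% → €266,000 × 1.05% × 65/366 = €496.0246
12 Apr – 24 Jun 2004: 74 days at 2.1% → €266,000 × 2.1% × 74/366 = €1,129.4098
25 Jun – 31 Dec 2004: 190 days at 3.05% → €266,000 × 3.05% × 190/366 = €4,211.6667
Total = €6,778.2760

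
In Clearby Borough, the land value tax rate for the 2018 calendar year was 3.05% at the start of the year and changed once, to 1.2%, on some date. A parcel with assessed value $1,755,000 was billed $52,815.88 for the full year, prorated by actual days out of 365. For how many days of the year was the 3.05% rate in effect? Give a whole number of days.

Let d = days at the first rate; then 365 − d days at the second rate.
$1,755,000 × [3.05%·d + 1.2%·(365−d)] / 365 = $52,815.88
Solving gives d = 357, so the new rate took effect on December 24, 2018.

357 days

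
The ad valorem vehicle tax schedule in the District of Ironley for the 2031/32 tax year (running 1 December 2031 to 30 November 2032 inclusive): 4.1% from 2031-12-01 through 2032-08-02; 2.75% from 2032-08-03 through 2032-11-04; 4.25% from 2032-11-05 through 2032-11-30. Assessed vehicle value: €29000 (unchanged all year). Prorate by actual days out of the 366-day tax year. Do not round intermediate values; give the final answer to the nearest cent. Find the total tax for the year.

€1091.54

2031-12-01 to 2032-08-02: 246 days at 4.1% → €29000 × 4.1% × 246/366 = €799.1639
2032-08-03 to 2032-11-04: 94 days at 2.75% → €29000 × 2.75% × 94/366 = €204.8224
2032-11-05 to 2032-11-30: 26 days at 4.25% → €29000 × 4.25% × 26/366 = €87.5546
Total = €1091.5410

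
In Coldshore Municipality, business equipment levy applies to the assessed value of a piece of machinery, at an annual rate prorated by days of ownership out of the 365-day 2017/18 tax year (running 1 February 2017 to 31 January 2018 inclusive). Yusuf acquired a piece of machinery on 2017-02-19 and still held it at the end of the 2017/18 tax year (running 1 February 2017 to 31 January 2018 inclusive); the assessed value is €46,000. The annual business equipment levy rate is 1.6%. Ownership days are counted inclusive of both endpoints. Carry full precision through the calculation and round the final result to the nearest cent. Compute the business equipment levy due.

Days held (2017-02-19 to 2018-01-31): 347 out of 365
Tax = €46,000 × 1.6% × 347/365 = €699.7041

€699.70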